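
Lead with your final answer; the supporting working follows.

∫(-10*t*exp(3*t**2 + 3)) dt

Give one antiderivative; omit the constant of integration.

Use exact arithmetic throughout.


The answer is -5*exp(3*t**2 + 3)/3.
Step 1. Substitute u = t**2 + 1, turning ∫(-10*t*exp(3*t**2 + 3)) dt into ∫(-5*exp(3*u)) du: now ∫(-5*exp(3*u)) du.
Step 2. Evaluate the standard form: now -5*exp(3*u)/3.
Step 3. Substitute back u = t**2 + 1: now -5*exp(3*t**2 + 3)/3.
Answer: -5*exp(3*t**2 + 3)/3.


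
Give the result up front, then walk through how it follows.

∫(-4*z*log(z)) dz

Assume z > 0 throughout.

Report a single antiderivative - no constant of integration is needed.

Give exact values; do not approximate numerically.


The answer is -2*z**2*log(z) + z**2.
Step 1. Integrate ∫(-4*z*log(z)) dz by parts with u = log(z), dv = (-4*z) dz, so v = -2*z**2 [assuming z > 0]: now -2*z**2*log(z) + ∫(2*z) dz.
Step 2. Evaluate the standard form: now -2*z**2*log(z) + z**2.
Answer: -2*z**2*log(z) + z**2.


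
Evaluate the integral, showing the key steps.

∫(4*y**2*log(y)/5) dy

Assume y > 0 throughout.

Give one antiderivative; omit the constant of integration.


Step 1. Integrate ∫(4*y**2*log(y)/5) dy by parts with u = log(y), dv = (4*y**2/5) dy, so v = 4*y**3/15 [assuming y > 0]: now 4*y**3*log(y)/15 + ∫(-4*y**2/15) dy.
Step 2. Evaluate the standard form: now 4*y**3*log(y)/15 - 4*y**3/45.
Answer: 4*y**3*log(y)/15 - 4*y**3/45.


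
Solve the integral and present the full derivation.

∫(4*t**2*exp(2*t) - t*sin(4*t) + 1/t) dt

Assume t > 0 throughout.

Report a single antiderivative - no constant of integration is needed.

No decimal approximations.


Step 1. Rewrite: now ∫(1/t) dt + ∫(-t*sin(4*t)) dt + ∫(4*t**2*exp(2*t)) dt.
Step 2. Integrate ∫(4*t**2*exp(2*t)) dt by parts with u = t**2, dv = (4*exp(2*t)) dt, so v = 2*exp(2*t): now 2*t**2*exp(2*t) + ∫(1/t) dt + ∫(-4*t*exp(2*t)) dt + ∫(-t*sin(4*t)) dt.
Step 3. Integrate ∫(-4*t*exp(2*t)) dt by parts with u = t, dv = (-4*exp(2*t)) dt, so v = -2*exp(2*t): now 2*t**2*exp(2*t) - 2*t*exp(2*t) + ∫(1/t) dt + ∫(-t*sin(4*t)) dt + ∫(2*exp(2*t)) dt.
Step 4. Evaluate the standard form: now 2*t**2*exp(2*t) - 2*t*exp(2*t) + exp(2*t) + ∫(1/t) dt + ∫(-t*sin(4*t)) dt.
Step 5. Integrate ∫(-t*sin(4*t)) dt by parts with u = t, dv = (-sin(4*t)) dt, so v = cos(4*t)/4: now 2*t**2*exp(2*t) - 2*t*exp(2*t) + t*cos(4*t)/4 + exp(2*t) + ∫(1/t) dt + ∫(-cos(4*t)/4) dt.
Step 6. Evaluate the standard form: now 2*t**2*exp(2*t) - 2*t*exp(2*t) + t*cos(4*t)/4 + exp(2*t) - sin(4*t)/16 + ∫(1/t) dt.
Step 7. Evaluate the standard form [assuming t > 0]: now 2*t**2*exp(2*t) - 2*t*exp(2*t) + t*cos(4*t)/4 + exp(2*t) + log(t) - sin(4*t)/16.
Answer: 2*t**2*exp(2*t) - 2*t*exp(2*t) + t*cos(4*t)/4 + exp(2*t) + log(t) - sin(4*t)/16.


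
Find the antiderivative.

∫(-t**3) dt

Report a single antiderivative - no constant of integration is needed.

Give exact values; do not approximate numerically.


Answer: -t**4/4.


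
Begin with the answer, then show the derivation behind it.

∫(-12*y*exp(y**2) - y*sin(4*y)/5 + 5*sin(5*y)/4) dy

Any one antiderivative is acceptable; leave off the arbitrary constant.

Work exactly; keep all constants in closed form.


The answer is y*cos(4*y)/20 - 6*exp(y**2) - sin(4*y)/80 - cos(5*y)/4.
Step 1. Rewrite: now ∫(-12*y*exp(y**2)) dy + ∫(-y*sin(4*y)/5) dy + ∫(5*sin(5*y)/4) dy.
Step 2. Evaluate the standard form: now -cos(5*y)/4 + ∫(-12*y*exp(y**2)) dy + ∫(-y*sin(4*y)/5) dy.
Step 3. Integrate ∫(-y*sin(4*y)/5) dy by parts with u = y, dv = (-sin(4*y)/5) dy, so v = cos(4*y)/20: now y*cos(4*y)/20 - cos(5*y)/4 + ∫(-12*y*exp(y**2)) dy + ∫(-cos(4*y)/20) dy.
Step 4. Evaluate the standard form: now y*cos(4*y)/20 - sin(4*y)/80 - cos(5*y)/4 + ∫(-12*y*exp(y**2)) dy.
Step 5. Substitute u = y**2, turning ∫(-12*y*exp(y**2)) dy into ∫(-6*exp(u)) du: now y*cos(4*y)/20 - sin(4*y)/80 - cos(5*y)/4 + ∫(-6*exp(u)) du.
Step 6. Evaluate the standard form: now y*cos(4*y)/20 - 6*exp(u) - sin(4*y)/80 - cos(5*y)/4.
Step 7. Substitute back u = y**2: now y*cos(4*y)/20 - 6*exp(y**2) - sin(4*y)/80 - cos(5*y)/4.
Answer: y*cos(4*y)/20 - 6*exp(y**2) - sin(4*y)/80 - cos(5*y)/4.


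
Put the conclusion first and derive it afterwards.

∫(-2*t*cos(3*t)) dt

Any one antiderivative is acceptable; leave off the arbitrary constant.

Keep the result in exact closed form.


The answer is -2*t*sin(3*t)/3 - 2*cos(3*t)/9.
Step 1. Integrate ∫(-2*t*cos(3*t)) dt by parts with u = t, dv = (-2*cos(3*t)) dt, so v = -2*sin(3*t)/3: now -2*t*sin(3*t)/3 + ∫(2*sin(3*t)/3) dt.
Step 2. Evaluate the standard form: now -2*t*sin(3*t)/3 - 2*cos(3*t)/9.
Answer: -2*t*sin(3*t)/3 - 2*cos(3*t)/9.


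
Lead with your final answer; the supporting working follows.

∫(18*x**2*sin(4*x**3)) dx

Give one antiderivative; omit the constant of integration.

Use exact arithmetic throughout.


The answer is -3*cos(4*x**3)/2.
Step 1. Substitute u = x**3, turning ∫(18*x**2*sin(4*x**3)) dx into ∫(6*sin(4*u)) du: now ∫(6*sin(4*u)) du.
Step 2. Evaluate the standard form: now -3*cos(4*u)/2.
Step 3. Substitute back u = x**3: now -3*cos(4*x**3)/2.
Answer: -3*cos(4*x**3)/2.


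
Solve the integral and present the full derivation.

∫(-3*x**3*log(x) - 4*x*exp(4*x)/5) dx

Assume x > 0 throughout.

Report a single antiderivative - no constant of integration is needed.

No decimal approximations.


Step 1. Rewrite: now ∫(-4*x*exp(4*x)/5) dx + ∫(-3*x**3*log(x)) dx.
Step 2. Integrate ∫(-4*x*exp(4*x)/5) dx by parts with u = x, dv = (-4*exp(4*x)/5) dx, so v = -exp(4*x)/5: now -x*exp(4*x)/5 + ∫(-3*x**3*log(x)) dx + ∫(exp(4*x)/5) dx.
Step 3. Evaluate the standard form: now -x*exp(4*x)/5 + exp(4*x)/20 + ∫(-3*x**3*log(x)) dx.
Step 4. Integrate ∫(-3*x**3*log(x)) dx by parts with u = log(x), dv = (-3*x**3) dx, so v = -3*x**4/4 [assuming x > 0]: now -3*x**4*log(x)/4 - x*exp(4*x)/5 + exp(4*x)/20 + ∫(3*x**3/4) dx.
Step 5. Evaluate the standard form: now -3*x**4*log(x)/4 + 3*x**4/16 - x*exp(4*x)/5 + exp(4*x)/20.
Answer: -3*x**4*log(x)/4 + 3*x**4/16 - x*exp(4*x)/5 + exp(4*x)/20.


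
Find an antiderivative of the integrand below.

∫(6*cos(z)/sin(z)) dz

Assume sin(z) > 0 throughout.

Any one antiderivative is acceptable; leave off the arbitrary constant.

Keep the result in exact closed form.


Answer: 6*log(sin(z)).


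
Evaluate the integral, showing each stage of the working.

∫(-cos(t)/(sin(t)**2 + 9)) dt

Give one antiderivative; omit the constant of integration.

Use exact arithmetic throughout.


Step 1. Substitute u = sin(t), turning ∫(-cos(t)/(sin(t)**2 + 9)) dt into ∫(-1/(u**2 + 9)) du: now ∫(-1/(u**2 + 9)) du.
Step 2. Evaluate the standard form: now -atan(u/3)/3.
Step 3. Substitute back u = sin(t): now -atan(sin(t)/3)/3.
Answer: -atan(sin(t)/3)/3.


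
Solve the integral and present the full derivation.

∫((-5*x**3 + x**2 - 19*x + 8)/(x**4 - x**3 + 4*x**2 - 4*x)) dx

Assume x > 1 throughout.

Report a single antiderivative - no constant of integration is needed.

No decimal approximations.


Step 1. Decompose ∫((-5*x**3 + x**2 - 19*x + 8)/(x**4 - x**3 + 4*x**2 - 4*x)) dx by partial fractions, (-5*x**3 + x**2 - 19*x + 8)/(x**4 - x**3 + 4*x**2 - 4*x) = -1/(x**2 + 4) - 3/(x - 1) - 2/x: now ∫(-2/x) dx + ∫(-3/(x - 1)) dx + ∫(-1/(x**2 + 4)) dx.
Step 2. Evaluate the standard form [assuming x > 0]: now -2*log(x) + ∫(-3/(x - 1)) dx + ∫(-1/(x**2 + 4)) dx.
Step 3. Evaluate the standard form [assuming x > 1]: now -2*log(x) - 3*log(x - 1) + ∫(-1/(x**2 + 4)) dx.
Step 4. Evaluate the standard form: now -2*log(x) - 3*log(x - 1) - atan(x/2)/2.
Answer: -2*log(x) - 3*log(x - 1) - atan(x/2)/2.


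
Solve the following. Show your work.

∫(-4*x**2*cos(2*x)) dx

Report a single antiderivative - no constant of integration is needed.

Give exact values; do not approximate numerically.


Step 1. Integrate ∫(-4*x**2*cos(2*x)) dx by parts with u = x**2, dv = (-4*cos(2*x)) dx, so v = -2*sin(2*x): now -2*x**2*sin(2*x) + ∫(4*x*sin(2*x)) dx.
Step 2. Integrate ∫(4*x*sin(2*x)) dx by parts with u = x, dv = (4*sin(2*x)) dx, so v = -2*cos(2*x): now -2*x**2*sin(2*x) - 2*x*cos(2*x) + ∫(2*cos(2*x)) dx.
Step 3. Evaluate the standard form: now -2*x**2*sin(2*x) - 2*x*cos(2*x) + sin(2*x).
Answer: -2*x**2*sin(2*x) - 2*x*cos(2*x) + sin(2*x).


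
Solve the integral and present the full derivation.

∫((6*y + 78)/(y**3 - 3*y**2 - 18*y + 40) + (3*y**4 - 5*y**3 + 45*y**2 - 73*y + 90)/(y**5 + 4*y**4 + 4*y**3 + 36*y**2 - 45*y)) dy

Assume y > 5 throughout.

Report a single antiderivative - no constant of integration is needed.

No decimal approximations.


Step 1. Rewrite: now ∫((6*y + 78)/(y**3 - 3*y**2 - 18*y + 40)) dy + ∫((3*y**4 - 5*y**3 + 45*y**2 - 73*y + 90)/(y**5 + 4*y**4 + 4*y**3 + 36*y**2 - 45*y)) dy.
Step 2. Decompose ∫((6*y + 78)/(y**3 - 3*y**2 - 18*y + 40)) dy by partial fractions, (6*y + 78)/(y**3 - 3*y**2 - 18*y + 40) = 1/(y + 4) - 5/(y - 2) + 4/(y - 5): now ∫((3*y**4 - 5*y**3 + 45*y**2 - 73*y + 90)/(y**5 + 4*y**4 + 4*y**3 + 36*y**2 - 45*y)) dy + ∫(4/(y - 5)) dy + ∫(-5/(y - 2)) dy + ∫(1/(y + 4)) dy.
Step 3. Evaluate the standard form [assuming y > 2]: now -5*log(y - 2) + ∫((3*y**4 - 5*y**3 + 45*y**2 - 73*y + 90)/(y**5 + 4*y**4 + 4*y**3 + 36*y**2 - 45*y)) dy + ∫(4/(y - 5)) dy + ∫(1/(y + 4)) dy.
Step 4. Evaluate the standard form [assuming y > -4]: now -5*log(y - 2) + log(y + 4) + ∫((3*y**4 - 5*y**3 + 45*y**2 - 73*y + 90)/(y**5 + 4*y**4 + 4*y**3 + 36*y**2 - 45*y)) dy + ∫(4/(y - 5)) dy.
Step 5. Evaluate the standard form [assuming y > 5]: now 4*log(y - 5) - 5*log(y - 2) + log(y + 4) + ∫((3*y**4 - 5*y**3 + 45*y**2 - 73*y + 90)/(y**5 + 4*y**4 + 4*y**3 + 36*y**2 - 45*y)) dy.
Step 6. Decompose ∫((3*y**4 - 5*y**3 + 45*y**2 - 73*y + 90)/(y**5 + 4*y**4 + 4*y**3 + 36*y**2 - 45*y)) dy by partial fractions, (3*y**4 - 5*y**3 + 45*y**2 - 73*y + 90)/(y**5 + 4*y**4 + 4*y**3 + 36*y**2 - 45*y) = 2/(y**2 + 9) + 4/(y + 5) + 1/(y - 1) - 2/y: now 4*log(y - 5) - 5*log(y - 2) + log(y + 4) + ∫(-2/y) dy + ∫(1/(y - 1)) dy + ∫(4/(y + 5)) dy + ∫(2/(y**2 + 9)) dy.
Step 7. Evaluate the standard form [assuming y > 1]: now 4*log(y - 5) - 5*log(y - 2) + log(y - 1) + log(y + 4) + ∫(-2/y) dy + ∫(4/(y + 5)) dy + ∫(2/(y**2 + 9)) dy.
Step 8. Evaluate the standard form [assuming y > -5]: now 4*log(y - 5) - 5*log(y - 2) + log(y - 1) + log(y + 4) + 4*log(y + 5) + ∫(-2/y) dy + ∫(2/(y**2 + 9)) dy.
Step 9. Evaluate the standard form [assuming y > 0]: now -2*log(y) + 4*log(y - 5) - 5*log(y - 2) + log(y - 1) + log(y + 4) + 4*log(y + 5) + ∫(2/(y**2 + 9)) dy.
Step 10. Evaluate the standard form: now -2*log(y) + 4*log(y - 5) - 5*log(y - 2) + log(y - 1) + log(y + 4) + 4*log(y + 5) + 2*atan(y/3)/3.
Answer: -2*log(y) + 4*log(y - 5) - 5*log(y - 2) + log(y - 1) + log(y + 4) + 4*log(y + 5) + 2*atan(y/3)/3.


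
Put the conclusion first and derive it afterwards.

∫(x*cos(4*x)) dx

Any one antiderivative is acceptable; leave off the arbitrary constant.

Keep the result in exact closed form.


The answer is x*sin(4*x)/4 + cos(4*x)/16.
Step 1. Integrate ∫(x*cos(4*x)) dx by parts with u = x, dv = (cos(4*x)) dx, so v = sin(4*x)/4: now x*sin(4*x)/4 + ∫(-sin(4*x)/4) dx.
Step 2. Evaluate the standard form: now x*sin(4*x)/4 + cos(4*x)/16.
Answer: x*sin(4*x)/4 + cos(4*x)/16.


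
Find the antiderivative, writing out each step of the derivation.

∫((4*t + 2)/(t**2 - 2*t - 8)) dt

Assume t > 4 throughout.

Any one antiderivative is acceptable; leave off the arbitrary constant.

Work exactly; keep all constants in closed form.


Step 1. Decompose ∫((4*t + 2)/(t**2 - 2*t - 8)) dt by partial fractions, (4*t + 2)/(t**2 - 2*t - 8) = 1/(t + 2) + 3/(t - 4): now ∫(3/(t - 4)) dt + ∫(1/(t + 2)) dt.
Step 2. Evaluate the standard form [assuming t > -2]: now log(t + 2) + ∫(3/(t - 4)) dt.
Step 3. Evaluate the standard form [assuming t > 4]: now 3*log(t - 4) + log(t + 2).
Answer: 3*log(t - 4) + log(t + 2).


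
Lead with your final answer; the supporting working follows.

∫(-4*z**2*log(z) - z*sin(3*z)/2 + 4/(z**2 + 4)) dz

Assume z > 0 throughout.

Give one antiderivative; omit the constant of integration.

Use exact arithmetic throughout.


The answer is -4*z**3*log(z)/3 + 4*z**3/9 + z*cos(3*z)/6 - sin(3*z)/18 + 2*atan(z/2).
Step 1. Rewrite: now ∫(-z*sin(3*z)/2) dz + ∫(-4*z**2*log(z)) dz + ∫(4/(z**2 + 4)) dz.
Step 2. Integrate ∫(-4*z**2*log(z)) dz by parts with u = log(z), dv = (-4*z**2) dz, so v = -4*z**3/3 [assuming z > 0]: now -4*z**3*log(z)/3 + ∫(4*z**2/3) dz + ∫(-z*sin(3*z)/2) dz + ∫(4/(z**2 + 4)) dz.
Step 3. Evaluate the standard form: now -4*z**3*log(z)/3 + 4*z**3/9 + ∫(-z*sin(3*z)/2) dz + ∫(4/(z**2 + 4)) dz.
Step 4. Integrate ∫(-z*sin(3*z)/2) dz by parts with u = z, dv = (-sin(3*z)/2) dz, so v = cos(3*z)/6: now -4*z**3*log(z)/3 + 4*z**3/9 + z*cos(3*z)/6 + ∫(4/(z**2 + 4)) dz + ∫(-cos(3*z)/6) dz.
Step 5. Evaluate the standard form: now -4*z**3*log(z)/3 + 4*z**3/9 + z*cos(3*z)/6 - sin(3*z)/18 + ∫(4/(z**2 + 4)) dz.
Step 6. Evaluate the standard form: now -4*z**3*log(z)/3 + 4*z**3/9 + z*cos(3*z)/6 - sin(3*z)/18 + 2*atan(z/2).
Answer: -4*z**3*log(z)/3 + 4*z**3/9 + z*cos(3*z)/6 - sin(3*z)/18 + 2*atan(z/2).


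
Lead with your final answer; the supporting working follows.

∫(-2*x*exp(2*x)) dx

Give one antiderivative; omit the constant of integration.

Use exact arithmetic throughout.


The answer is -x*exp(2*x) + exp(2*x)/2.
Step 1. Integrate ∫(-2*x*exp(2*x)) dx by parts with u = x, dv = (-2*exp(2*x)) dx, so v = -exp(2*x): now -x*exp(2*x) + ∫(exp(2*x)) dx.
Step 2. Evaluate the standard form: now -x*exp(2*x) + exp(2*x)/2.
Answer: -x*exp(2*x) + exp(2*x)/2.


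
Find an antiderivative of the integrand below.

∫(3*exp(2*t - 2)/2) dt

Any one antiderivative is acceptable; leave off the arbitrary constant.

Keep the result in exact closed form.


Answer: 3*exp(2*t - 2)/4.


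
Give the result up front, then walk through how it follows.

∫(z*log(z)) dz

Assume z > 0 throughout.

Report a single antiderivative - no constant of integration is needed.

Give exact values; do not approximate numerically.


The answer is z**2*log(z)/2 - z**2/4.
Step 1. Integrate ∫(z*log(z)) dz by parts with u = log(z), dv = (z) dz, so v = z**2/2 [assuming z > 0]: now z**2*log(z)/2 + ∫(-z/2) dz.
Step 2. Evaluate the standard form: now z**2*log(z)/2 - z**2/4.
Answer: z**2*log(z)/2 - z**2/4.


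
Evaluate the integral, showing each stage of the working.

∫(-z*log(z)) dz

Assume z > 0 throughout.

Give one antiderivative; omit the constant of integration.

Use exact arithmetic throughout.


Step 1. Integrate ∫(-z*log(z)) dz by parts with u = log(z), dv = (-z) dz, so v = -z**2/2 [assuming z > 0]: now -z**2*log(z)/2 + ∫(z/2) dz.
Step 2. Evaluate the standard form: now -z**2*log(z)/2 + z**2/4.
Answer: -z**2*log(z)/2 + z**2/4.


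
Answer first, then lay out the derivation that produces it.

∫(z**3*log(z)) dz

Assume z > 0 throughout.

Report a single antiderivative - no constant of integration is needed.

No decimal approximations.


The answer is z**4*log(z)/4 - z**4/16.
Step 1. Integrate ∫(z**3*log(z)) dz by parts with u = log(z), dv = (z**3) dz, so v = z**4/4 [assuming z > 0]: now z**4*log(z)/4 + ∫(-z**3/4) dz.
Step 2. Evaluate the standard form: now z**4*log(z)/4 - z**4/16.
Answer: z**4*log(z)/4 - z**4/16.


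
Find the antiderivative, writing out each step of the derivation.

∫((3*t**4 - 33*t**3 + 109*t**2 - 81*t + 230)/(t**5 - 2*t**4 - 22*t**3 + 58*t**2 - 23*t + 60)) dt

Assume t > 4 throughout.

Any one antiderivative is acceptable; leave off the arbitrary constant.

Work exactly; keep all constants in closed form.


Step 1. Decompose ∫((3*t**4 - 33*t**3 + 109*t**2 - 81*t + 230)/(t**5 - 2*t**4 - 22*t**3 + 58*t**2 - 23*t + 60)) dt by partial fractions, (3*t**4 - 33*t**3 + 109*t**2 - 81*t + 230)/(t**5 - 2*t**4 - 22*t**3 + 58*t**2 - 23*t + 60) = 2/(t**2 + 1) + 5/(t + 5) - 4/(t - 3) + 2/(t - 4): now ∫(2/(t - 4)) dt + ∫(-4/(t - 3)) dt + ∫(5/(t + 5)) dt + ∫(2/(t**2 + 1)) dt.
Step 2. Evaluate the standard form [assuming t > 3]: now -4*log(t - 3) + ∫(2/(t - 4)) dt + ∫(5/(t + 5)) dt + ∫(2/(t**2 + 1)) dt.
Step 3. Evaluate the standard form [assuming t > 4]: now 2*log(t - 4) - 4*log(t - 3) + ∫(5/(t + 5)) dt + ∫(2/(t**2 + 1)) dt.
Step 4. Evaluate the standard form [assuming t > -5]: now 2*log(t - 4) - 4*log(t - 3) + 5*log(t + 5) + ∫(2/(t**2 + 1)) dt.
Step 5. Evaluate the standard form: now 2*log(t - 4) - 4*log(t - 3) + 5*log(t + 5) + 2*atan(t).
Answer: 2*log(t - 4) - 4*log(t - 3) + 5*log(t + 5) + 2*atan(t).


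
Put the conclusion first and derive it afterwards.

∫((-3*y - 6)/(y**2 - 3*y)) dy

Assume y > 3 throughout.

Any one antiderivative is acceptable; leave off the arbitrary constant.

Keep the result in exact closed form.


The answer is 2*log(y) - 5*log(y - 3).
Step 1. Decompose ∫((-3*y - 6)/(y**2 - 3*y)) dy by partial fractions, (-3*y - 6)/(y**2 - 3*y) = -5/(y - 3) + 2/y: now ∫(2/y) dy + ∫(-5/(y - 3)) dy.
Step 2. Evaluate the standard form [assuming y > 3]: now -5*log(y - 3) + ∫(2/y) dy.
Step 3. Evaluate the standard form [assuming y > 0]: now 2*log(y) - 5*log(y - 3).
Answer: 2*log(y) - 5*log(y - 3).


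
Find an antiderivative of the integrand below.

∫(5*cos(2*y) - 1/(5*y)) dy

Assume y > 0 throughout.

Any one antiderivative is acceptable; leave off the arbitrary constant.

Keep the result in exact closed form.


Answer: -log(y)/5 + 5*sin(2*y)/2.


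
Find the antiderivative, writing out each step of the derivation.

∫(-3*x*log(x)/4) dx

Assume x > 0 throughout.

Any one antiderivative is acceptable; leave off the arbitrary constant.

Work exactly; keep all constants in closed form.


Step 1. Integrate ∫(-3*x*log(x)/4) dx by parts with u = log(x), dv = (-3*x/4) dx, so v = -3*x**2/8 [assuming x > 0]: now -3*x**2*log(x)/8 + ∫(3*x/8) dx.
Step 2. Evaluate the standard form: now -3*x**2*log(x)/8 + 3*x**2/16.
Answer: -3*x**2*log(x)/8 + 3*x**2/16.


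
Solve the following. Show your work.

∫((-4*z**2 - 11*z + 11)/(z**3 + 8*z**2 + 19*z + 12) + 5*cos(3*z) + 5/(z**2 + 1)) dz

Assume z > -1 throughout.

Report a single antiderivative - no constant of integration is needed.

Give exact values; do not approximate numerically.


Step 1. Rewrite: now ∫((-4*z**2 - 11*z + 11)/(z**3 + 8*z**2 + 19*z + 12)) dz + ∫(5/(z**2 + 1)) dz + ∫(5*cos(3*z)) dz.
Step 2. Evaluate the standard form: now 5*sin(3*z)/3 + ∫((-4*z**2 - 11*z + 11)/(z**3 + 8*z**2 + 19*z + 12)) dz + ∫(5/(z**2 + 1)) dz.
Step 3. Evaluate the standard form: now 5*sin(3*z)/3 + 5*atan(z) + ∫((-4*z**2 - 11*z + 11)/(z**3 + 8*z**2 + 19*z + 12)) dz.
Step 4. Decompose ∫((-4*z**2 - 11*z + 11)/(z**3 + 8*z**2 + 19*z + 12)) dz by partial fractions, (-4*z**2 - 11*z + 11)/(z**3 + 8*z**2 + 19*z + 12) = -3/(z + 4) - 4/(z + 3) + 3/(z + 1): now 5*sin(3*z)/3 + 5*atan(z) + ∫(3/(z + 1)) dz + ∫(-4/(z + 3)) dz + ∫(-3/(z + 4)) dz.
Step 5. Evaluate the standard form [assuming z > -4]: now -3*log(z + 4) + 5*sin(3*z)/3 + 5*atan(z) + ∫(3/(z + 1)) dz + ∫(-4/(z + 3)) dz.
Step 6. Evaluate the standard form [assuming z > -1]: now 3*log(z + 1) - 3*log(z + 4) + 5*sin(3*z)/3 + 5*atan(z) + ∫(-4/(z + 3)) dz.
Step 7. Evaluate the standard form [assuming z > -3]: now 3*log(z + 1) - 4*log(z + 3) - 3*log(z + 4) + 5*sin(3*z)/3 + 5*atan(z).
Answer: 3*log(z + 1) - 4*log(z + 3) - 3*log(z + 4) + 5*sin(3*z)/3 + 5*atan(z).


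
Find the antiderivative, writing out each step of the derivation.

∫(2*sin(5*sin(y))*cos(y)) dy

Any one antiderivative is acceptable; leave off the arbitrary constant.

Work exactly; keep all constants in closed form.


Step 1. Substitute u = sin(y), turning ∫(2*sin(5*sin(y))*cos(y)) dy into ∫(2*sin(5*u)) du: now ∫(2*sin(5*u)) du.
Step 2. Evaluate the standard form: now -2*cos(5*u)/5.
Step 3. Substitute back u = sin(y): now -2*cos(5*sin(y))/5.
Answer: -2*cos(5*sin(y))/5.


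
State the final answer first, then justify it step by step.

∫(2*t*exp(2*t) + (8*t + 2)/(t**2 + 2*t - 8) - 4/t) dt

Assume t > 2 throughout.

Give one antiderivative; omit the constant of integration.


The answer is t*exp(2*t) - exp(2*t)/2 - 4*log(t) + 3*log(t - 2) + 5*log(t + 4).
Step 1. Rewrite: now ∫(-4/t) dt + ∫(2*t*exp(2*t)) dt + ∫((8*t + 2)/(t**2 + 2*t - 8)) dt.
Step 2. Evaluate the standard form [assuming t > 0]: now -4*log(t) + ∫(2*t*exp(2*t)) dt + ∫((8*t + 2)/(t**2 + 2*t - 8)) dt.
Step 3. Integrate ∫(2*t*exp(2*t)) dt by parts with u = t, dv = (2*exp(2*t)) dt, so v = exp(2*t): now t*exp(2*t) - 4*log(t) + ∫((8*t + 2)/(t**2 + 2*t - 8)) dt + ∫(-exp(2*t)) dt.
Step 4. Evaluate the standard form: now t*exp(2*t) - exp(2*t)/2 - 4*log(t) + ∫((8*t + 2)/(t**2 + 2*t - 8)) dt.
Step 5. Decompose ∫((8*t + 2)/(t**2 + 2*t - 8)) dt by partial fractions, (8*t + 2)/(t**2 + 2*t - 8) = 5/(t + 4) + 3/(t - 2): now t*exp(2*t) - exp(2*t)/2 - 4*log(t) + ∫(3/(t - 2)) dt + ∫(5/(t + 4)) dt.
Step 6. Evaluate the standard form [assuming t > -4]: now t*exp(2*t) - exp(2*t)/2 - 4*log(t) + 5*log(t + 4) + ∫(3/(t - 2)) dt.
Step 7. Evaluate the standard form [assuming t > 2]: now t*exp(2*t) - exp(2*t)/2 - 4*log(t) + 3*log(t - 2) + 5*log(t + 4).
Answer: t*exp(2*t) - exp(2*t)/2 - 4*log(t) + 3*log(t - 2) + 5*log(t + 4).


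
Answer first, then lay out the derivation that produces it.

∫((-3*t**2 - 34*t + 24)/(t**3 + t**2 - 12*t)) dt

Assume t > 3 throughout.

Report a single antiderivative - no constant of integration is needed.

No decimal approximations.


The answer is -2*log(t) - 5*log(t - 3) + 4*log(t + 4).
Step 1. Decompose ∫((-3*t**2 - 34*t + 24)/(t**3 + t**2 - 12*t)) dt by partial fractions, (-3*t**2 - 34*t + 24)/(t**3 + t**2 - 12*t) = 4/(t + 4) - 5/(t - 3) - 2/t: now ∫(-2/t) dt + ∫(-5/(t - 3)) dt + ∫(4/(t + 4)) dt.
Step 2. Evaluate the standard form [assuming t > -4]: now 4*log(t + 4) + ∫(-2/t) dt + ∫(-5/(t - 3)) dt.
Step 3. Evaluate the standard form [assuming t > 3]: now -5*log(t - 3) + 4*log(t + 4) + ∫(-2/t) dt.
Step 4. Evaluate the standard form [assuming t > 0]: now -2*log(t) - 5*log(t - 3) + 4*log(t + 4).
Answer: -2*log(t) - 5*log(t - 3) + 4*log(t + 4).


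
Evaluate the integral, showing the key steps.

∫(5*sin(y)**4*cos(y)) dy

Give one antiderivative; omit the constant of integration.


Step 1. Substitute u = sin(y), turning ∫(5*sin(y)**4*cos(y)) dy into ∫(5*u**4) du: now ∫(5*u**4) du.
Step 2. Evaluate the standard form: now u**5.
Step 3. Substitute back u = sin(y): now sin(y)**5.
Answer: sin(y)**5.


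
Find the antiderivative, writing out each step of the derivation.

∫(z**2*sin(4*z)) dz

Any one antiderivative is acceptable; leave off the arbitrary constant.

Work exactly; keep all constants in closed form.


Step 1. Integrate ∫(z**2*sin(4*z)) dz by parts with u = z**2, dv = (sin(4*z)) dz, so v = -cos(4*z)/4: now -z**2*cos(4*z)/4 + ∫(z*cos(4*z)/2) dz.
Step 2. Integrate ∫(z*cos(4*z)/2) dz by parts with u = z, dv = (cos(4*z)/2) dz, so v = sin(4*z)/8: now -z**2*cos(4*z)/4 + z*sin(4*z)/8 + ∫(-sin(4*z)/8) dz.
Step 3. Evaluate the standard form: now -z**2*cos(4*z)/4 + z*sin(4*z)/8 + cos(4*z)/32.
Answer: -z**2*cos(4*z)/4 + z*sin(4*z)/8 + cos(4*z)/32.


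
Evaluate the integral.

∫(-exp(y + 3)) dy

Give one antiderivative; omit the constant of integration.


Answer: -exp(y + 3).


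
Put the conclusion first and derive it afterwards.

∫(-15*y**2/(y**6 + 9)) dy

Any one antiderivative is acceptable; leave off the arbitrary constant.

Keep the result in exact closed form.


The answer is -5*atan(y**3/3)/3.
Step 1. Substitute u = y**3, turning ∫(-15*y**2/(y**6 + 9)) dy into ∫(-5/(u**2 + 9)) du: now ∫(-5/(u**2 + 9)) du.
Step 2. Evaluate the standard form: now -5*atan(u/3)/3.
Step 3. Substitute back u = y**3: now -5*atan(y**3/3)/3.
Answer: -5*atan(y**3/3)/3.


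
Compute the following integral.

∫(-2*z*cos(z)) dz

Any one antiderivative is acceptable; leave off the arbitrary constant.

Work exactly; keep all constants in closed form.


Answer: -2*z*sin(z) - 2*cos(z).


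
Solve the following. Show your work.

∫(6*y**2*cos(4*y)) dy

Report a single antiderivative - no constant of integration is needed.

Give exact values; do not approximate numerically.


Step 1. Integrate ∫(6*y**2*cos(4*y)) dy by parts with u = y**2, dv = (6*cos(4*y)) dy, so v = 3*sin(4*y)/2: now 3*y**2*sin(4*y)/2 + ∫(-3*y*sin(4*y)) dy.
Step 2. Integrate ∫(-3*y*sin(4*y)) dy by parts with u = y, dv = (-3*sin(4*y)) dy, so v = 3*cos(4*y)/4: now 3*y**2*sin(4*y)/2 + 3*y*cos(4*y)/4 + ∫(-3*cos(4*y)/4) dy.
Step 3. Evaluate the standard form: now 3*y**2*sin(4*y)/2 + 3*y*cos(4*y)/4 - 3*sin(4*y)/16.
Answer: 3*y**2*sin(4*y)/2 + 3*y*cos(4*y)/4 - 3*sin(4*y)/16.


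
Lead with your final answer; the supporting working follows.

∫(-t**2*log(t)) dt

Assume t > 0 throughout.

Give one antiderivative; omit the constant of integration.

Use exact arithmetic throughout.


The answer is -t**3*log(t)/3 + t**3/9.
Step 1. Integrate ∫(-t**2*log(t)) dt by parts with u = log(t), dv = (-t**2) dt, so v = -t**3/3 [assuming t > 0]: now -t**3*log(t)/3 + ∫(t**2/3) dt.
Step 2. Evaluate the standard form: now -t**3*log(t)/3 + t**3/9.
Answer: -t**3*log(t)/3 + t**3/9.


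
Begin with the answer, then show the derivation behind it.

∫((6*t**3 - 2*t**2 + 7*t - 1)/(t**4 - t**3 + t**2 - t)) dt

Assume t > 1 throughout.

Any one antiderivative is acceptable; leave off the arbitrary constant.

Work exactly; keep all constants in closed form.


The answer is log(t) + 5*log(t - 1) - atan(t).
Step 1. Decompose ∫((6*t**3 - 2*t**2 + 7*t - 1)/(t**4 - t**3 + t**2 - t)) dt by partial fractions, (6*t**3 - 2*t**2 + 7*t - 1)/(t**4 - t**3 + t**2 - t) = -1/(t**2 + 1) + 5/(t - 1) + 1/t: now ∫(1/t) dt + ∫(5/(t - 1)) dt + ∫(-1/(t**2 + 1)) dt.
Step 2. Evaluate the standard form [assuming t > 1]: now 5*log(t - 1) + ∫(1/t) dt + ∫(-1/(t**2 + 1)) dt.
Step 3. Evaluate the standard form [assuming t > 0]: now log(t) + 5*log(t - 1) + ∫(-1/(t**2 + 1)) dt.
Step 4. Evaluate the standard form: now log(t) + 5*log(t - 1) - atan(t).
Answer: log(t) + 5*log(t - 1) - atan(t).


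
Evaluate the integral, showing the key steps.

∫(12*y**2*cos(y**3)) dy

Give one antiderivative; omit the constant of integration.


Step 1. Substitute u = y**3, turning ∫(12*y**2*cos(y**3)) dy into ∫(4*cos(u)) du: now ∫(4*cos(u)) du.
Step 2. Evaluate the standard form: now 4*sin(u).
Step 3. Substitute back u = y**3: now 4*sin(y**3).
Answer: 4*sin(y**3).


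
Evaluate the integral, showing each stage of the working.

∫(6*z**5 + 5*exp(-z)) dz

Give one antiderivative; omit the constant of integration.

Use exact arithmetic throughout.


Step 1. Rewrite: now ∫(6*z**5) dz + ∫(5*exp(-z)) dz.
Step 2. Evaluate the standard form: now ∫(6*z**5) dz - 5*exp(-z).
Step 3. Evaluate the standard form: now z**6 - 5*exp(-z).
Answer: z**6 - 5*exp(-z).


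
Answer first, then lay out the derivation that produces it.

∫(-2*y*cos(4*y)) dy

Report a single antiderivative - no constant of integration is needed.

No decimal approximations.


The answer is -y*sin(4*y)/2 - cos(4*y)/8.
Step 1. Integrate ∫(-2*y*cos(4*y)) dy by parts with u = y, dv = (-2*cos(4*y)) dy, so v = -sin(4*y)/2: now -y*sin(4*y)/2 + ∫(sin(4*y)/2) dy.
Step 2. Evaluate the standard form: now -y*sin(4*y)/2 - cos(4*y)/8.
Answer: -y*sin(4*y)/2 - cos(4*y)/8.


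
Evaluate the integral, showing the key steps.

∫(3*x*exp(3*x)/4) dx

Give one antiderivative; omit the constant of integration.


Step 1. Integrate ∫(3*x*exp(3*x)/4) dx by parts with u = x, dv = (3*exp(3*x)/4) dx, so v = exp(3*x)/4: now x*exp(3*x)/4 + ∫(-exp(3*x)/4) dx.
Step 2. Evaluate the standard form: now x*exp(3*x)/4 - exp(3*x)/12.
Answer: x*exp(3*x)/4 - exp(3*x)/12.


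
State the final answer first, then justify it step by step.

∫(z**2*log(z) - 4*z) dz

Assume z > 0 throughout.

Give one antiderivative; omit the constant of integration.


The answer is z**3*log(z)/3 - z**3/9 - 2*z**2.
Step 1. Rewrite: now ∫(-4*z) dz + ∫(z**2*log(z)) dz.
Step 2. Integrate ∫(z**2*log(z)) dz by parts with u = log(z), dv = (z**2) dz, so v = z**3/3 [assuming z > 0]: now z**3*log(z)/3 + ∫(-4*z) dz + ∫(-z**2/3) dz.
Step 3. Evaluate the standard form: now z**3*log(z)/3 - z**3/9 + ∫(-4*z) dz.
Step 4. Evaluate the standard form: now z**3*log(z)/3 - z**3/9 - 2*z**2.
Answer: z**3*log(z)/3 - z**3/9 - 2*z**2.


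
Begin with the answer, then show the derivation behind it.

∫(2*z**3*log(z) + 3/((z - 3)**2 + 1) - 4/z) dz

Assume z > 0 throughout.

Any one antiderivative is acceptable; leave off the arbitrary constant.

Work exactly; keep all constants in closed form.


The answer is z**4*log(z)/2 - z**4/8 - 4*log(z) + 3*atan(z - 3).
Step 1. Rewrite: now ∫(-4/z) dz + ∫(2*z**3*log(z)) dz + ∫(3/((z - 3)**2 + 1)) dz.
Step 2. Integrate ∫(2*z**3*log(z)) dz by parts with u = log(z), dv = (2*z**3) dz, so v = z**4/2 [assuming z > 0]: now z**4*log(z)/2 + ∫(-4/z) dz + ∫(-z**3/2) dz + ∫(3/((z - 3)**2 + 1)) dz.
Step 3. Evaluate the standard form: now z**4*log(z)/2 - z**4/8 + ∫(-4/z) dz + ∫(3/((z - 3)**2 + 1)) dz.
Step 4. Substitute u = z - 3, turning ∫(3/((z - 3)**2 + 1)) dz into ∫(3/(u**2 + 1)) du: now z**4*log(z)/2 - z**4/8 + ∫(-4/z) dz + ∫(3/(u**2 + 1)) du.
Step 5. Evaluate the standard form: now z**4*log(z)/2 - z**4/8 + 3*atan(u) + ∫(-4/z) dz.
Step 6. Substitute back u = z - 3: now z**4*log(z)/2 - z**4/8 + 3*atan(z - 3) + ∫(-4/z) dz.
Step 7. Evaluate the standard form [assuming z > 0]: now z**4*log(z)/2 - z**4/8 - 4*log(z) + 3*atan(z - 3).
Answer: z**4*log(z)/2 - z**4/8 - 4*log(z) + 3*atan(z - 3).


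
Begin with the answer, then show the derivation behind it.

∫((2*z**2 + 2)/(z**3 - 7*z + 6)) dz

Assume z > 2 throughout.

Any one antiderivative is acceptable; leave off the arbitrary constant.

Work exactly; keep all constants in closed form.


The answer is 2*log(z - 2) - log(z - 1) + log(z + 3).
Step 1. Decompose ∫((2*z**2 + 2)/(z**3 - 7*z + 6)) dz by partial fractions, (2*z**2 + 2)/(z**3 - 7*z + 6) = 1/(z + 3) - 1/(z - 1) + 2/(z - 2): now ∫(2/(z - 2)) dz + ∫(-1/(z - 1)) dz + ∫(1/(z + 3)) dz.
Step 2. Evaluate the standard form [assuming z > 1]: now -log(z - 1) + ∫(2/(z - 2)) dz + ∫(1/(z + 3)) dz.
Step 3. Evaluate the standard form [assuming z > -3]: now -log(z - 1) + log(z + 3) + ∫(2/(z - 2)) dz.
Step 4. Evaluate the standard form [assuming z > 2]: now 2*log(z - 2) - log(z - 1) + log(z + 3).
Answer: 2*log(z - 2) - log(z - 1) + log(z + 3).


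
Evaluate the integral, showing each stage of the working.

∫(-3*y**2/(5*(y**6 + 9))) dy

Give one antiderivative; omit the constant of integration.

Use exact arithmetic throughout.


Step 1. Substitute u = y**3, turning ∫(-3*y**2/(5*(y**6 + 9))) dy into ∫(-1/(5*(u**2 + 9))) du: now ∫(-1/(5*(u**2 + 9))) du.
Step 2. Evaluate the standard form: now -atan(u/3)/15.
Step 3. Substitute back u = y**3: now -atan(y**3/3)/15.
Answer: -atan(y**3/3)/15.


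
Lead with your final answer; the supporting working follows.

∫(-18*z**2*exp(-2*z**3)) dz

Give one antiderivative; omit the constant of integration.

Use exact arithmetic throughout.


The answer is 3*exp(-2*z**3).
Step 1. Substitute u = z**3, turning ∫(-18*z**2*exp(-2*z**3)) dz into ∫(-6*exp(-2*u)) du: now ∫(-6*exp(-2*u)) du.
Step 2. Evaluate the standard form: now 3*exp(-2*u).
Step 3. Substitute back u = z**3: now 3*exp(-2*z**3).
Answer: 3*exp(-2*z**3).


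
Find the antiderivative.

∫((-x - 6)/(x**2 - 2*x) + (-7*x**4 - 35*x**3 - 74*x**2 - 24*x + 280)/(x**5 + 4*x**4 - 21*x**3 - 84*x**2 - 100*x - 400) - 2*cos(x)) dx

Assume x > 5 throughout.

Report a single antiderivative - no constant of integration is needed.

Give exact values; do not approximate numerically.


Answer: 3*log(x) - 4*log(x - 5) - 4*log(x - 2) + 2*log(x + 4) - 5*log(x + 5) - 2*sin(x) - 2*atan(x/2).


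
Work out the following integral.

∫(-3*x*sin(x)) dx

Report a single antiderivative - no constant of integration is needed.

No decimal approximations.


Answer: 3*x*cos(x) - 3*sin(x).


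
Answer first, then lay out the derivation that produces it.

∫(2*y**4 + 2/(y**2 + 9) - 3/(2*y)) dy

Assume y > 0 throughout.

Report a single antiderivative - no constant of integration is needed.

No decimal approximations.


The answer is 2*y**5/5 - 3*log(y)/2 + 2*atan(y/3)/3.
Step 1. Rewrite: now ∫(-3/(2*y)) dy + ∫(2*y**4) dy + ∫(2/(y**2 + 9)) dy.
Step 2. Evaluate the standard form: now 2*y**5/5 + ∫(-3/(2*y)) dy + ∫(2/(y**2 + 9)) dy.
Step 3. Evaluate the standard form: now 2*y**5/5 + 2*atan(y/3)/3 + ∫(-3/(2*y)) dy.
Step 4. Evaluate the standard form [assuming y > 0]: now 2*y**5/5 - 3*log(y)/2 + 2*atan(y/3)/3.
Answer: 2*y**5/5 - 3*log(y)/2 + 2*atan(y/3)/3.


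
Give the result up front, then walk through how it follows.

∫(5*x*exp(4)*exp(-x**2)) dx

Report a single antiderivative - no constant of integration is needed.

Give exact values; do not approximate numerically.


The answer is -5*exp(4 - x**2)/2.
Step 1. Substitute u = x**2 - 4, turning ∫(5*x*exp(4)*exp(-x**2)) dx into ∫(5*exp(-u)/2) du: now ∫(5*exp(-u)/2) du.
Step 2. Evaluate the standard form: now -5*exp(-u)/2.
Step 3. Substitute back u = x**2 - 4: now -5*exp(4 - x**2)/2.
Answer: -5*exp(4 - x**2)/2.


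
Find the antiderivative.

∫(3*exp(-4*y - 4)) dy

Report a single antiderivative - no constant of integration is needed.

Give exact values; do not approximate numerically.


Answer: -3*exp(-4*y - 4)/4.


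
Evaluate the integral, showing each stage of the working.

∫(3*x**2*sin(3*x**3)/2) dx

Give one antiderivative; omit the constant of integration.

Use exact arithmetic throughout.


Step 1. Substitute u = x**3, turning ∫(3*x**2*sin(3*x**3)/2) dx into ∫(sin(3*u)/2) du: now ∫(sin(3*u)/2) du.
Step 2. Evaluate the standard form: now -cos(3*u)/6.
Step 3. Substitute back u = x**3: now -cos(3*x**3)/6.
Answer: -cos(3*x**3)/6.


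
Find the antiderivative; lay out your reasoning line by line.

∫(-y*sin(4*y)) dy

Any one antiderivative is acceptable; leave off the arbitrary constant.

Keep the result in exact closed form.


Step 1. Integrate ∫(-y*sin(4*y)) dy by parts with u = y, dv = (-sin(4*y)) dy, so v = cos(4*y)/4: now y*cos(4*y)/4 + ∫(-cos(4*y)/4) dy.
Step 2. Evaluate the standard form: now y*cos(4*y)/4 - sin(4*y)/16.
Answer: y*cos(4*y)/4 - sin(4*y)/16.


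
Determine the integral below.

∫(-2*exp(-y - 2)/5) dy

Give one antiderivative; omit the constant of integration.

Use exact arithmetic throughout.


Answer: 2*exp(-y - 2)/5.


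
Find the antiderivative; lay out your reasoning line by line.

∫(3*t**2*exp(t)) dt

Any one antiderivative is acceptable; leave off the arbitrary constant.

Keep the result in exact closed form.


Step 1. Integrate ∫(3*t**2*exp(t)) dt by parts with u = t**2, dv = (3*exp(t)) dt, so v = 3*exp(t): now 3*t**2*exp(t) + ∫(-6*t*exp(t)) dt.
Step 2. Integrate ∫(-6*t*exp(t)) dt by parts with u = t, dv = (-6*exp(t)) dt, so v = -6*exp(t): now 3*t**2*exp(t) - 6*t*exp(t) + ∫(6*exp(t)) dt.
Step 3. Evaluate the standard form: now 3*t**2*exp(t) - 6*t*exp(t) + 6*exp(t).
Answer: 3*t**2*exp(t) - 6*t*exp(t) + 6*exp(t).


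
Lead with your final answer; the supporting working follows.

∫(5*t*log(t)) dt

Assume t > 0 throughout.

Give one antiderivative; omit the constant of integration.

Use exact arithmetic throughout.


The answer is 5*t**2*log(t)/2 - 5*t**2/4.
Step 1. Integrate ∫(5*t*log(t)) dt by parts with u = log(t), dv = (5*t) dt, so v = 5*t**2/2 [assuming t > 0]: now 5*t**2*log(t)/2 + ∫(-5*t/2) dt.
Step 2. Evaluate the standard form: now 5*t**2*log(t)/2 - 5*t**2/4.
Answer: 5*t**2*log(t)/2 - 5*t**2/4.


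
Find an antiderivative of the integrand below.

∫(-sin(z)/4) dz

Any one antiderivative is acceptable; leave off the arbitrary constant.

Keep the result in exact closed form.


Answer: cos(z)/4.


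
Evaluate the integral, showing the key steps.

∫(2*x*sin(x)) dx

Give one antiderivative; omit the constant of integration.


Step 1. Integrate ∫(2*x*sin(x)) dx by parts with u = x, dv = (2*sin(x)) dx, so v = -2*cos(x): now -2*x*cos(x) + ∫(2*cos(x)) dx.
Step 2. Evaluate the standard form: now -2*x*cos(x) + 2*sin(x).
Answer: -2*x*cos(x) + 2*sin(x).


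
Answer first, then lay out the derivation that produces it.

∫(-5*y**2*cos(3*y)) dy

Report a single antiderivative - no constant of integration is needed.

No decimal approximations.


The answer is -5*y**2*sin(3*y)/3 - 10*y*cos(3*y)/9 + 10*sin(3*y)/27.
Step 1. Integrate ∫(-5*y**2*cos(3*y)) dy by parts with u = y**2, dv = (-5*cos(3*y)) dy, so v = -5*sin(3*y)/3: now -5*y**2*sin(3*y)/3 + ∫(10*y*sin(3*y)/3) dy.
Step 2. Integrate ∫(10*y*sin(3*y)/3) dy by parts with u = y, dv = (10*sin(3*y)/3) dy, so v = -10*cos(3*y)/9: now -5*y**2*sin(3*y)/3 - 10*y*cos(3*y)/9 + ∫(10*cos(3*y)/9) dy.
Step 3. Evaluate the standard form: now -5*y**2*sin(3*y)/3 - 10*y*cos(3*y)/9 + 10*sin(3*y)/27.
Answer: -5*y**2*sin(3*y)/3 - 10*y*cos(3*y)/9 + 10*sin(3*y)/27.


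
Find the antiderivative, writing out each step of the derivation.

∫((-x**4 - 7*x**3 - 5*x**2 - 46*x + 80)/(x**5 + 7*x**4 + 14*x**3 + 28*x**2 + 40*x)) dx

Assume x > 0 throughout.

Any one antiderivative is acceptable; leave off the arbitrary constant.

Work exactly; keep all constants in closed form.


Step 1. Decompose ∫((-x**4 - 7*x**3 - 5*x**2 - 46*x + 80)/(x**5 + 7*x**4 + 14*x**3 + 28*x**2 + 40*x)) dx by partial fractions, (-x**4 - 7*x**3 - 5*x**2 - 46*x + 80)/(x**5 + 7*x**4 + 14*x**3 + 28*x**2 + 40*x) = -3/(x**2 + 4) + 1/(x + 5) - 4/(x + 2) + 2/x: now ∫(2/x) dx + ∫(-4/(x + 2)) dx + ∫(1/(x + 5)) dx + ∫(-3/(x**2 + 4)) dx.
Step 2. Evaluate the standard form [assuming x > -2]: now -4*log(x + 2) + ∫(2/x) dx + ∫(1/(x + 5)) dx + ∫(-3/(x**2 + 4)) dx.
Step 3. Evaluate the standard form [assuming x > 0]: now 2*log(x) - 4*log(x + 2) + ∫(1/(x + 5)) dx + ∫(-3/(x**2 + 4)) dx.
Step 4. Evaluate the standard form [assuming x > -5]: now 2*log(x) - 4*log(x + 2) + log(x + 5) + ∫(-3/(x**2 + 4)) dx.
Step 5. Evaluate the standard form: now 2*log(x) - 4*log(x + 2) + log(x + 5) - 3*atan(x/2)/2.
Answer: 2*log(x) - 4*log(x + 2) + log(x + 5) - 3*atan(x/2)/2.


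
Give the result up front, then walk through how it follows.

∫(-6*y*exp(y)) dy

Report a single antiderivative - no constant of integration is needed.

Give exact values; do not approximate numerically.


The answer is -6*y*exp(y) + 6*exp(y).
Step 1. Integrate ∫(-6*y*exp(y)) dy by parts with u = y, dv = (-6*exp(y)) dy, so v = -6*exp(y): now -6*y*exp(y) + ∫(6*exp(y)) dy.
Step 2. Evaluate the standard form: now -6*y*exp(y) + 6*exp(y).
Answer: -6*y*exp(y) + 6*exp(y).


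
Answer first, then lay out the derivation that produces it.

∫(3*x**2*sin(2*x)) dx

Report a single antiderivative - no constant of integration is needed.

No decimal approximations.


The answer is -3*x**2*cos(2*x)/2 + 3*x*sin(2*x)/2 + 3*cos(2*x)/4.
Step 1. Integrate ∫(3*x**2*sin(2*x)) dx by parts with u = x**2, dv = (3*sin(2*x)) dx, so v = -3*cos(2*x)/2: now -3*x**2*cos(2*x)/2 + ∫(3*x*cos(2*x)) dx.
Step 2. Integrate ∫(3*x*cos(2*x)) dx by parts with u = x, dv = (3*cos(2*x)) dx, so v = 3*sin(2*x)/2: now -3*x**2*cos(2*x)/2 + 3*x*sin(2*x)/2 + ∫(-3*sin(2*x)/2) dx.
Step 3. Evaluate the standard form: now -3*x**2*cos(2*x)/2 + 3*x*sin(2*x)/2 + 3*cos(2*x)/4.
Answer: -3*x**2*cos(2*x)/2 + 3*x*sin(2*x)/2 + 3*cos(2*x)/4.


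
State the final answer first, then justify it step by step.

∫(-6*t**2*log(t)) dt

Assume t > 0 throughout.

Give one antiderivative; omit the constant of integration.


The answer is -2*t**3*log(t) + 2*t**3/3.
Step 1. Integrate ∫(-6*t**2*log(t)) dt by parts with u = log(t), dv = (-6*t**2) dt, so v = -2*t**3 [assuming t > 0]: now -2*t**3*log(t) + ∫(2*t**2) dt.
Step 2. Evaluate the standard form: now -2*t**3*log(t) + 2*t**3/3.
Answer: -2*t**3*log(t) + 2*t**3/3.


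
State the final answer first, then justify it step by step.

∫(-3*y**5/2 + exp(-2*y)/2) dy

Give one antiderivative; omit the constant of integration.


The answer is -y**6/4 - exp(-2*y)/4.
Step 1. Rewrite: now ∫(-3*y**5/2) dy + ∫(exp(-2*y)/2) dy.
Step 2. Evaluate the standard form: now -y**6/4 + ∫(exp(-2*y)/2) dy.
Step 3. Evaluate the standard form: now -y**6/4 - exp(-2*y)/4.
Answer: -y**6/4 - exp(-2*y)/4.
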